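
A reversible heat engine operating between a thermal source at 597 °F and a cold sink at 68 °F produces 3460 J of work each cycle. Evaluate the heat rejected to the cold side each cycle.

Q_C ≈ 3451 J

T_H = 597 °F → (597 − 32) × 5/9 = 313.89 °C = 587.04 K.
T_C = 68 °F → (68 − 32) × 5/9 = 20.00 °C = 293.15 K.
Since the cycle is reversible, η = 1 − T_C/T_H = 1 − 293.15/587.04 = 0.5006.
Since Q_C/Q_H = T_C/T_H and Q_H = W/η, Q_C = W·T_C/(T_H − T_C) = 3460 × 293.15/293.89 = 3451 J.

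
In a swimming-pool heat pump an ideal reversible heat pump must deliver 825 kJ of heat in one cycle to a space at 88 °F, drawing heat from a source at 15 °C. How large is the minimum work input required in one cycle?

W_in ≈ 43.7 kJ

T_H = 88 °F → (88 − 32) × 5/9 = 31.11 °C = 304.26 K.
T_C = 15 °C → 15 + 273.15 = 288.15 K.
Reversible heating COP: COP_HP = T_H/(T_H − T_C) = 304.26/16.11 = 18.8852.
W = Q_H/COP_HP = 825/18.8852 = 43.7 kJ.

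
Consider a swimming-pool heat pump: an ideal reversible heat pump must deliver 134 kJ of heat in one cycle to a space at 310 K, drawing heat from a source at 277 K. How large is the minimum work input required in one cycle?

W_in ≈ 14.26 kJ

COP_HP = T_H/(T_H − T_C) = 310.00/33.00 = 9.3939.
W = Q_H/COP_HP = 134/9.3939 = 14.26 kJ.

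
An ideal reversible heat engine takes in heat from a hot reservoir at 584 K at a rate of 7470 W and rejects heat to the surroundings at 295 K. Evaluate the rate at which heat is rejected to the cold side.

Since the cycle is reversible, η = 1 − T_C/T_H = 1 − 295.00/584.00 = 0.4949.
For a reversible cycle Q_C/Q_H = T_C/T_H, so Q_C = 7470 × 295.00/584.00 = 3770 W.

Q̇_C ≈ 3770 W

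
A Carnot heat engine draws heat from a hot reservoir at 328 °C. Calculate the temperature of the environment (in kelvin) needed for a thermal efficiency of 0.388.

T_H = 328 °C → 328 + 273.15 = 601.15 K.
From η = 1 − T_C/T_H, T_C = T_H·(1 − η) = 601.15 × (1 − 0.388) = 367.9 K.

T_C ≈ 367.9 K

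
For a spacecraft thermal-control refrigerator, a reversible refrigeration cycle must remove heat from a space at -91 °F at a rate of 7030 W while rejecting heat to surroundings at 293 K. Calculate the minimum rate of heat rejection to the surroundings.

T_C = -91 °F → (-91 − 32) × 5/9 = -68.33 °C = 204.82 K.
For a reversible cycle Q_H/Q_C = T_H/T_C, so Q_H = Q_C·T_H/T_C = 7030 × 293.00/204.82 = 10100 W.

Q̇_H ≈ 10100 W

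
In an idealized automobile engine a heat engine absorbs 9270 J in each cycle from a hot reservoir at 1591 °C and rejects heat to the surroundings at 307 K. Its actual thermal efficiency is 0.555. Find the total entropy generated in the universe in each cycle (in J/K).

ΔS_univ ≈ 8.46 J/K

T_H = 1591 °C → 1591 + 273.15 = 1864.15 K.
W = η·Q_H = 0.555 × 9270 = 5145 J, so Q_C = Q_H − W = 4125 J.
Reservoir entropy changes: ΔS_H = −Q_H/T_H = −9270/1864.15 = -4.973 J/K and ΔS_C = +Q_C/T_C = 4125/307.00 = 13.44 J/K.
ΔS_univ = −Q_H/T_H + Q_C/T_C = 8.46 J/K (> 0, since η = 0.555 < η_Carnot = 0.835).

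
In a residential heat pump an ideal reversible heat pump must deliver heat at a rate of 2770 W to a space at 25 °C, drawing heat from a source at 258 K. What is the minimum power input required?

Ẇ_in ≈ 373 W

T_H = 25 °C → 25 + 273.15 = 298.15 K.
Reversible heating COP: COP_HP = T_H/(T_H − T_C) = 298.15/40.15 = 7.4259.
W = Q_H/COP_HP = 2770/7.4259 = 373 W.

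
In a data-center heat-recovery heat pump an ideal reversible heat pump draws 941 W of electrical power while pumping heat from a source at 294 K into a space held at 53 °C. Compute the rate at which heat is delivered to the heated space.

Q̇_H ≈ 9546 W

T_H = 53 °C → 53 + 273.15 = 326.15 K.
COP_HP = T_H/(T_H − T_C) = 326.15/32.15 = 10.1446.
Q_H = COP_HP · W = 10.1446 × 941 = 9546 W.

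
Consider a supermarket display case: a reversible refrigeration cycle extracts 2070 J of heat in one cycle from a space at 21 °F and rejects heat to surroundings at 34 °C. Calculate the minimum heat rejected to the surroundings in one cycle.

Q_H ≈ 2380 J

T_H = 34 °C → 34 + 273.15 = 307.15 K.
T_C = 21 °F → (21 − 32) × 5/9 = -6.11 °C = 267.04 K.
For a reversible cycle Q_H/Q_C = T_H/T_C, so Q_H = Q_C·T_H/T_C = 2070 × 307.15/267.04 = 2380 J.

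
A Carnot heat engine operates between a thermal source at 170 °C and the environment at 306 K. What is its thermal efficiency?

T_H = 170 °C → 170 + 273.15 = 443.15 K.
Since the cycle is reversible, η = 1 − T_C/T_H = 1 − 306.00/443.15 = 0.309.

η ≈ 0.309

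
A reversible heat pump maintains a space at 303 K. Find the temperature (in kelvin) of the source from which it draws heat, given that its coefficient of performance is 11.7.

T_C ≈ 277 K

COP_HP = T_H/(T_H − T_C) ⇒ T_C = T_H·(COP_HP − 1)/COP_HP = 303.00 × (11.7 − 1)/11.7 = 277 K.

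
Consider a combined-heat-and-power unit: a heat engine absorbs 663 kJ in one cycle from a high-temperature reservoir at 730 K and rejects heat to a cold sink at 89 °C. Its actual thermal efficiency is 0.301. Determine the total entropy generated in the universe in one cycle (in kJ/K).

T_C = 89 °C → 89 + 273.15 = 362.15 K.
W = η·Q_H = 0.301 × 663 = 199.6 kJ, so Q_C = Q_H − W = 463.4 kJ.
Entropy balance on the reservoirs: −Q_H/T_H = -0.9082 kJ/K, +Q_C/T_C = 1.280 kJ/K.
ΔS_univ = −Q_H/T_H + Q_C/T_C = 0.371 kJ/K (> 0, since η = 0.301 < η_Carnot = 0.504).

ΔS_univ ≈ 0.371 kJ/K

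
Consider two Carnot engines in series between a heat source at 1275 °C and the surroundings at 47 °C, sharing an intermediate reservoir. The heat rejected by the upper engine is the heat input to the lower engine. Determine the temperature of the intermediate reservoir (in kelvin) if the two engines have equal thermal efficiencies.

T_H = 1275 °C → 1275 + 273.15 = 1548.15 K.
T_C = 47 °C → 47 + 273.15 = 320.15 K.
Equal efficiencies require 1 − T_m/T_H = 1 − T_C/T_m, i.e. T_m/T_H = T_C/T_m, so T_m = √(T_H·T_C) = √(1548.15 × 320.15) = 704 K.

T_m ≈ 704 K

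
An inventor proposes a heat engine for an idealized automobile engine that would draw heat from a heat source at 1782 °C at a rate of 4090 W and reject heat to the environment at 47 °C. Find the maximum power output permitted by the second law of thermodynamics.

Ẇ_max ≈ 3450 W

T_H = 1782 °C → 1782 + 273.15 = 2055.15 K.
T_C = 47 °C → 47 + 273.15 = 320.15 K.
The second-law ceiling is the Carnot efficiency, η_max = 1 − T_C/T_H = 1 − 320.15/2055.15 = 0.8442.
W_max = η_max · Q_H = 0.8442 × 4090 = 3450 W.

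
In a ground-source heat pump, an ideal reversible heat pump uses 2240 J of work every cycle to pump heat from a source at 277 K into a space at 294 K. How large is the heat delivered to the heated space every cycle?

Q_H ≈ 38740 J

Reversible heating COP: COP_HP = T_H/(T_H − T_C) = 294.00/17.00 = 17.2941.
Q_H = COP_HP · W = 17.2941 × 2240 = 38740 J.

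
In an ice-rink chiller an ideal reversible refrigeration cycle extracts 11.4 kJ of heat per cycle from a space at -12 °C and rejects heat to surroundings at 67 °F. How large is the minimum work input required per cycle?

T_H = 67 °F → (67 − 32) × 5/9 = 19.44 °C = 292.59 K.
T_C = -12 °C → -12 + 273.15 = 261.15 K.
COP_R = T_C/(T_H − T_C) = 261.15/31.44 = 8.3051.
W = Q_C/COP_R = 11.4/8.3051 = 1.37 kJ.

W_in ≈ 1.37 kJ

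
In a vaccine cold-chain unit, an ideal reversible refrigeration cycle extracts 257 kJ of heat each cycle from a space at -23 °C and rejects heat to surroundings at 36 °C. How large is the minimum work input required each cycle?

T_H = 36 °C → 36 + 273.15 = 309.15 K.
T_C = -23 °C → -23 + 273.15 = 250.15 K.
For a reversible refrigerator, COP_R = T_C/(T_H − T_C) = 250.15/59.00 = 4.2398.
W = Q_C/COP_R = 257/4.2398 = 60.6 kJ.

W_in ≈ 60.6 kJ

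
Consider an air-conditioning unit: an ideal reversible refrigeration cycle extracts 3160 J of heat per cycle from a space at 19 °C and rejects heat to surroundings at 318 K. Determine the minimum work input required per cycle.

W_in ≈ 280 J

T_C = 19 °C → 19 + 273.15 = 292.15 K.
The reversible coefficient of performance is COP_R = T_C/(T_H − T_C) = 292.15/25.85 = 11.3017.
W = Q_C/COP_R = 3160/11.3017 = 280 J.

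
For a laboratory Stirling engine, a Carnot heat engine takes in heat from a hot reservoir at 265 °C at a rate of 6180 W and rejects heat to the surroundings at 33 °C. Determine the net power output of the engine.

Ẇ ≈ 2660 W

T_H = 265 °C → 265 + 273.15 = 538.15 K.
T_C = 33 °C → 33 + 273.15 = 306.15 K.
The Carnot efficiency is η = 1 − T_C/T_H = 1 − 306.15/538.15 = 0.4311.
W = η·Q_H = 0.4311 × 6180 = 2660 W.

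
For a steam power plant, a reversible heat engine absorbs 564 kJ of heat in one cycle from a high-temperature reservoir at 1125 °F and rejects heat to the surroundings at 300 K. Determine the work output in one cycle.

W ≈ 372 kJ

T_H = 1125 °F → (1125 − 32) × 5/9 = 607.22 °C = 880.37 K.
The Carnot efficiency is η = 1 − T_C/T_H = 1 − 300.00/880.37 = 0.6592.
W = η·Q_H = 0.6592 × 564 = 372 kJ.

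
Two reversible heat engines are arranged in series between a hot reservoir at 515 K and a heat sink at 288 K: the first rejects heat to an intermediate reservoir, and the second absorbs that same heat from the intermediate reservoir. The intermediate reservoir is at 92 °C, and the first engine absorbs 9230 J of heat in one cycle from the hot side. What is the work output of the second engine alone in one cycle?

T_m = 92 °C → 92 + 273.15 = 365.15 K.
Heat entering the second stage: Q_m = Q_H·(T_m/T_H) = 9230 × 365.15/515.00 = 6540 J.
Second-stage efficiency η₂ = 1 − T_C/T_m = 1 − 288.00/365.15 = 0.2113, so W₂ = η₂·Q_m = 1380 J.

W₂ ≈ 1380 J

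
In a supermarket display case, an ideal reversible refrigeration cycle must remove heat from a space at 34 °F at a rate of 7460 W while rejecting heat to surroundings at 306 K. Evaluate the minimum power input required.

Ẇ_in ≈ 863 W

T_C = 34 °F → (34 − 32) × 5/9 = 1.11 °C = 274.26 K.
For a reversible refrigerator, COP_R = T_C/(T_H − T_C) = 274.26/31.74 = 8.6412.
W = Q_C/COP_R = 7460/8.6412 = 863 W.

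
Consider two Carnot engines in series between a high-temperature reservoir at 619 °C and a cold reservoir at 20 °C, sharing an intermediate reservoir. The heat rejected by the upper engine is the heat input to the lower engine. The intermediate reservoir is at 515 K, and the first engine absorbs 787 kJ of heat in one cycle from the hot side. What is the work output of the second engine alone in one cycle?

W₂ ≈ 196 kJ

T_H = 619 °C → 619 + 273.15 = 892.15 K.
T_C = 20 °C → 20 + 273.15 = 293.15 K.
Heat entering the second stage: Q_m = Q_H·(T_m/T_H) = 787 × 515.00/892.15 = 454 kJ.
Second-stage efficiency η₂ = 1 − T_C/T_m = 1 − 293.15/515.00 = 0.4308, so W₂ = η₂·Q_m = 196 kJ.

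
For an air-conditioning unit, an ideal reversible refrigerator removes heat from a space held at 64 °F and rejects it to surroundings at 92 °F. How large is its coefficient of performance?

COP_R ≈ 18.7

T_H = 92 °F → (92 − 32) × 5/9 = 33.33 °C = 306.48 K.
T_C = 64 °F → (64 − 32) × 5/9 = 17.78 °C = 290.93 K.
The reversible coefficient of performance is COP_R = T_C/(T_H − T_C) = 290.93/(306.48 − 290.93) = 18.7.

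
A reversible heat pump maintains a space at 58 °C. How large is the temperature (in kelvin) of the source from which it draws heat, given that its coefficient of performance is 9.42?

T_C ≈ 296 K

T_H = 58 °C → 58 + 273.15 = 331.15 K.
COP_HP = T_H/(T_H − T_C) ⇒ T_C = T_H·(COP_HP − 1)/COP_HP = 331.15 × (9.42 − 1)/9.42 = 296 K.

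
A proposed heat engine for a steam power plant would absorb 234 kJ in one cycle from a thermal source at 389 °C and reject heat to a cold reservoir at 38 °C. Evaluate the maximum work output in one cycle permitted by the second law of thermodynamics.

T_H = 389 °C → 389 + 273.15 = 662.15 K.
T_C = 38 °C → 38 + 273.15 = 311.15 K.
By the Carnot theorem, η_max = 1 − T_C/T_H = 1 − 311.15/662.15 = 0.5301.
W_max = η_max · Q_H = 0.5301 × 234 = 124 kJ.

W_max ≈ 124 kJ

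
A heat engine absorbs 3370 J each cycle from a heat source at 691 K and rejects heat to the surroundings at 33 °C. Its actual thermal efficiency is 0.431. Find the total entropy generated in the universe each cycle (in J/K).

ΔS_univ ≈ 1.386 J/K

T_C = 33 °C → 33 + 273.15 = 306.15 K.
W = η·Q_H = 0.431 × 3370 = 1452 J, so Q_C = Q_H − W = 1918 J.
Reservoir entropy changes: ΔS_H = −Q_H/T_H = −3370/691.00 = -4.877 J/K and ΔS_C = +Q_C/T_C = 1918/306.15 = 6.263 J/K.
ΔS_univ = −Q_H/T_H + Q_C/T_C = 1.386 J/K (> 0, since η = 0.431 < η_Carnot = 0.557).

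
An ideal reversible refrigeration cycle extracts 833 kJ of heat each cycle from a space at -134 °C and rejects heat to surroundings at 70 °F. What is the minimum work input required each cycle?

T_H = 70 °F → (70 − 32) × 5/9 = 21.11 °C = 294.26 K.
T_C = -134 °C → -134 + 273.15 = 139.15 K.
The reversible coefficient of performance is COP_R = T_C/(T_H − T_C) = 139.15/155.11 = 0.8971.
W = Q_C/COP_R = 833/0.8971 = 929 kJ.

W_in ≈ 929 kJ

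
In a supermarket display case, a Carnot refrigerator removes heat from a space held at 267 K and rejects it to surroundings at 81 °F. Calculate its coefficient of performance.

T_H = 81 °F → (81 − 32) × 5/9 = 27.22 °C = 300.37 K.
COP_R = T_C/(T_H − T_C) = 267.00/(300.37 − 267.00) = 8.001.

COP_R ≈ 8.001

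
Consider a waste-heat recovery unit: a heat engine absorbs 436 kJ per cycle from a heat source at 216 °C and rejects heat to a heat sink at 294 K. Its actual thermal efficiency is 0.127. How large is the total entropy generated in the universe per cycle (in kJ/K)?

T_H = 216 °C → 216 + 273.15 = 489.15 K.
W = η·Q_H = 0.127 × 436 = 55.37 kJ, so Q_C = Q_H − W = 380.6 kJ.
The hot reservoir loses entropy Q_H/T_H = 436/489.15 = 0.8913 kJ/K; the cold reservoir gains Q_C/T_C = 380.6/294.00 = 1.295 kJ/K.
ΔS_univ = −Q_H/T_H + Q_C/T_C = 0.4033 kJ/K (> 0, since η = 0.127 < η_Carnot = 0.399).

ΔS_univ ≈ 0.4033 kJ/K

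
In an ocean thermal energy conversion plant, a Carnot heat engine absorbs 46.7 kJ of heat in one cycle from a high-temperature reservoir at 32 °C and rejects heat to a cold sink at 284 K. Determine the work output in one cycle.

W ≈ 3.237 kJ

T_H = 32 °C → 32 + 273.15 = 305.15 K.
Since the cycle is reversible, η = 1 − T_C/T_H = 1 − 284.00/305.15 = 0.0693.
W = η·Q_H = 0.0693 × 46.7 = 3.237 kJ.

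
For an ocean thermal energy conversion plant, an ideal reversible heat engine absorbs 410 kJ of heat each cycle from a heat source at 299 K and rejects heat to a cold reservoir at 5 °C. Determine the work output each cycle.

T_C = 5 °C → 5 + 273.15 = 278.15 K.
For a reversible engine, η = 1 − T_C/T_H = 1 − 278.15/299.00 = 0.0697.
W = η·Q_H = 0.0697 × 410 = 28.59 kJ.

W ≈ 28.59 kJ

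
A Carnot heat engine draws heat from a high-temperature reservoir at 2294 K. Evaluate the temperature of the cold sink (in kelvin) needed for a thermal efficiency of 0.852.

T_C ≈ 340 K

From η = 1 − T_C/T_H, T_C = T_H·(1 − η) = 2294.00 × (1 − 0.852) = 340 K.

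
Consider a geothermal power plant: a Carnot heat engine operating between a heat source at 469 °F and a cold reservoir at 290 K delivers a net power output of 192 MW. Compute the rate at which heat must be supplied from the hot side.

T_H = 469 °F → (469 − 32) × 5/9 = 242.78 °C = 515.93 K.
For a reversible engine, η = 1 − T_C/T_H = 1 − 290.00/515.93 = 0.4379.
Q_H = W/η = 192/0.4379 = 438 MW.

Q̇_H ≈ 438 MW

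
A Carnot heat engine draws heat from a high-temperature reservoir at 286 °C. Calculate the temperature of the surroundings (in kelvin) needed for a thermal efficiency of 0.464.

T_C ≈ 299.7 K

T_H = 286 °C → 286 + 273.15 = 559.15 K.
From η = 1 − T_C/T_H, T_C = T_H·(1 − η) = 559.15 × (1 − 0.464) = 299.7 K.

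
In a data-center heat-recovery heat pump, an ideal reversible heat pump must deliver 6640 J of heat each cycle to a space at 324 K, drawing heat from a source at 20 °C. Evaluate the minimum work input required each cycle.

T_C = 20 °C → 20 + 273.15 = 293.15 K.
Reversible heating COP: COP_HP = T_H/(T_H − T_C) = 324.00/30.85 = 10.5024.
W = Q_H/COP_HP = 6640/10.5024 = 632.2 J.

W_in ≈ 632.2 J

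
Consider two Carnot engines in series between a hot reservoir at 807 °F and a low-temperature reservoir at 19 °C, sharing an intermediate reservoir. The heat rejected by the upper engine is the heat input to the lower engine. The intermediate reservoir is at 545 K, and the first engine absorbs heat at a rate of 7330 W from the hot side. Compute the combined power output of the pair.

T_H = 807 °F → (807 − 32) × 5/9 = 430.56 °C = 703.71 K.
T_C = 19 °C → 19 + 273.15 = 292.15 K.
Two reversible stages in series are equivalent to a single Carnot engine between T_H and T_C, so η_total = 1 − T_C/T_H = 1 − 292.15/703.71 = 0.5848.
W_total = η_total · Q_H = 0.5848 × 7330 = 4290 W.

Ẇ_total ≈ 4290 W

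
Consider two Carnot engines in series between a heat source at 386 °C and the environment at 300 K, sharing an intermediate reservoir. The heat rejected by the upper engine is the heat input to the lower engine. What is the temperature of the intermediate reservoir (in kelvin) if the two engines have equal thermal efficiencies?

T_m ≈ 445 K

T_H = 386 °C → 386 + 273.15 = 659.15 K.
Equal efficiencies require 1 − T_m/T_H = 1 − T_C/T_m, i.e. T_m/T_H = T_C/T_m, so T_m = √(T_H·T_C) = √(659.15 × 300.00) = 445 K.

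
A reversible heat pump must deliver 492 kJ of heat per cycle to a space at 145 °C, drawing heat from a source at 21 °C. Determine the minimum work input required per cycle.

T_H = 145 °C → 145 + 273.15 = 418.15 K.
T_C = 21 °C → 21 + 273.15 = 294.15 K.
COP_HP = T_H/(T_H − T_C) = 418.15/124.00 = 3.3722.
W = Q_H/COP_HP = 492/3.3722 = 146 kJ.

W_in ≈ 146 kJ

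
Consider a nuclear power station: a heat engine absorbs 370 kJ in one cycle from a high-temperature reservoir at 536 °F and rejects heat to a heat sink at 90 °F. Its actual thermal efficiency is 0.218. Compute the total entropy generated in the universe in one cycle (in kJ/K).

T_H = 536 °F → (536 − 32) × 5/9 = 280.00 °C = 553.15 K.
T_C = 90 °F → (90 − 32) × 5/9 = 32.22 °C = 305.37 K.
W = η·Q_H = 0.218 × 370 = 80.66 kJ, so Q_C = Q_H − W = 289.3 kJ.
Entropy balance on the reservoirs: −Q_H/T_H = -0.6689 kJ/K, +Q_C/T_C = 0.9475 kJ/K.
ΔS_univ = −Q_H/T_H + Q_C/T_C = 0.2786 kJ/K (> 0, since η = 0.218 < η_Carnot = 0.448).

ΔS_univ ≈ 0.2786 kJ/K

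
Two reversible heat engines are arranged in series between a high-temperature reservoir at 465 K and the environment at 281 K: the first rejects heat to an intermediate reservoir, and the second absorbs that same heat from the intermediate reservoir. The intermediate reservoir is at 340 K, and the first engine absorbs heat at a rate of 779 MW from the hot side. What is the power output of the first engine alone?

Ẇ₁ ≈ 209.4 MW

First-stage efficiency η₁ = 1 − T_m/T_H = 1 − 340.00/465.00 = 0.2688.
W₁ = η₁·Q_H = 0.2688 × 779 = 209.4 MW.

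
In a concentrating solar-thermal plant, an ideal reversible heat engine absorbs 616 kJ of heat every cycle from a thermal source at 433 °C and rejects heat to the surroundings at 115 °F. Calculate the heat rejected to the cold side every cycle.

T_H = 433 °C → 433 + 273.15 = 706.15 K.
T_C = 115 °F → (115 − 32) × 5/9 = 46.11 °C = 319.26 K.
η_rev = 1 − T_C/T_H = 1 − 319.26/706.15 = 0.5479.
For a reversible cycle Q_C/Q_H = T_C/T_H, so Q_C = 616 × 319.26/706.15 = 279 kJ.

Q_C ≈ 279 kJ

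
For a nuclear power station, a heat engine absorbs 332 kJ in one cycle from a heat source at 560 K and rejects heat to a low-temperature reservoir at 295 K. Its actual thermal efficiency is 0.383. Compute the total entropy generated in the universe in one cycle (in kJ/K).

W = η·Q_H = 0.383 × 332 = 127.2 kJ, so Q_C = Q_H − W = 204.8 kJ.
The hot reservoir loses entropy Q_H/T_H = 332/560.00 = 0.5929 kJ/K; the cold reservoir gains Q_C/T_C = 204.8/295.00 = 0.6944 kJ/K.
ΔS_univ = −Q_H/T_H + Q_C/T_C = 0.1015 kJ/K (> 0, since η = 0.383 < η_Carnot = 0.473).

ΔS_univ ≈ 0.1015 kJ/K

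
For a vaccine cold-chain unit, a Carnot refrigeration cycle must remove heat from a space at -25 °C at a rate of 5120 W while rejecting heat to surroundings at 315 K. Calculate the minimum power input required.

T_C = -25 °C → -25 + 273.15 = 248.15 K.
For a reversible refrigerator, COP_R = T_C/(T_H − T_C) = 248.15/66.85 = 3.7120.
W = Q_C/COP_R = 5120/3.7120 = 1379 W.

Ẇ_in ≈ 1379 W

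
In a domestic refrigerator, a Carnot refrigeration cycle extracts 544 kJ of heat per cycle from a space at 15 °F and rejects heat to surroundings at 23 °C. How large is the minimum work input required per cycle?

T_H = 23 °C → 23 + 273.15 = 296.15 K.
T_C = 15 °F → (15 − 32) × 5/9 = -9.44 °C = 263.71 K.
The reversible coefficient of performance is COP_R = T_C/(T_H − T_C) = 263.71/32.44 = 8.1279.
W = Q_C/COP_R = 544/8.1279 = 66.9 kJ.

W_in ≈ 66.9 kJ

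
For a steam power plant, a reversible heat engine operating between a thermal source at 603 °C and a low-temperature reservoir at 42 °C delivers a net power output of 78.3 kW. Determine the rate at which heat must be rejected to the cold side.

Q̇_C ≈ 44.0 kW

T_H = 603 °C → 603 + 273.15 = 876.15 K.
T_C = 42 °C → 42 + 273.15 = 315.15 K.
Since the cycle is reversible, η = 1 − T_C/T_H = 1 − 315.15/876.15 = 0.6403.
Since Q_C/Q_H = T_C/T_H and Q_H = W/η, Q_C = W·T_C/(T_H − T_C) = 78.3 × 315.15/561.00 = 44.0 kW.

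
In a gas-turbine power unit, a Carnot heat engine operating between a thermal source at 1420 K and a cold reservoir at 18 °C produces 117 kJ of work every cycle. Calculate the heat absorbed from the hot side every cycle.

Q_H ≈ 147.2 kJ

T_C = 18 °C → 18 + 273.15 = 291.15 K.
Since the cycle is reversible, η = 1 − T_C/T_H = 1 − 291.15/1420.00 = 0.7950.
Q_H = W/η = 117/0.7950 = 147.2 kJ.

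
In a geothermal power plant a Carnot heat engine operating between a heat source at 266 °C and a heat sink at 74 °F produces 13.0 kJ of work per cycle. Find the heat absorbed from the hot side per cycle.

T_H = 266 °C → 266 + 273.15 = 539.15 K.
T_C = 74 °F → (74 − 32) × 5/9 = 23.33 °C = 296.48 K.
Carnot efficiency: η = 1 − T_C/T_H = 1 − 296.48/539.15 = 0.4501.
Q_H = W/η = 13.0/0.4501 = 28.9 kJ.

Q_H ≈ 28.9 kJ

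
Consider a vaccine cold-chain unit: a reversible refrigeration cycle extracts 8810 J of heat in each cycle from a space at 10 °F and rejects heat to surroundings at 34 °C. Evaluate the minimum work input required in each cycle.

W_in ≈ 1561 J

T_H = 34 °C → 34 + 273.15 = 307.15 K.
T_C = 10 °F → (10 − 32) × 5/9 = -12.22 °C = 260.93 K.
For a reversible refrigerator, COP_R = T_C/(T_H − T_C) = 260.93/46.22 = 5.6451.
W = Q_C/COP_R = 8810/5.6451 = 1561 J.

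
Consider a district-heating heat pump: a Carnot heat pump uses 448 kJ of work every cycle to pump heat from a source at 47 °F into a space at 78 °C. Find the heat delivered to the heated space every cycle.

T_H = 78 °C → 78 + 273.15 = 351.15 K.
T_C = 47 °F → (47 − 32) × 5/9 = 8.33 °C = 281.48 K.
For a reversible heat pump, COP_HP = T_H/(T_H − T_C) = 351.15/69.67 = 5.0404.
Q_H = COP_HP · W = 5.0404 × 448 = 2260 kJ.

Q_H ≈ 2260 kJ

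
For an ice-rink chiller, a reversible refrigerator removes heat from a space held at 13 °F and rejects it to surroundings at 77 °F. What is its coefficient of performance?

T_H = 77 °F → (77 − 32) × 5/9 = 25.00 °C = 298.15 K.
T_C = 13 °F → (13 − 32) × 5/9 = -10.56 °C = 262.59 K.
The reversible coefficient of performance is COP_R = T_C/(T_H − T_C) = 262.59/(298.15 − 262.59) = 7.39.

COP_R ≈ 7.39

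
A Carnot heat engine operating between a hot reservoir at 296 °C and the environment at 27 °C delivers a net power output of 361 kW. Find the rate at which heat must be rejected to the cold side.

T_H = 296 °C → 296 + 273.15 = 569.15 K.
T_C = 27 °C → 27 + 273.15 = 300.15 K.
For a reversible engine, η = 1 − T_C/T_H = 1 − 300.15/569.15 = 0.4726.
Since Q_C/Q_H = T_C/T_H and Q_H = W/η, Q_C = W·T_C/(T_H − T_C) = 361 × 300.15/269.00 = 402.8 kW.

Q̇_C ≈ 402.8 kW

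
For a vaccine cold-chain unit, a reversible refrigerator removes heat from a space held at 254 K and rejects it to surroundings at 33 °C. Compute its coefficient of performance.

T_H = 33 °C → 33 + 273.15 = 306.15 K.
The reversible coefficient of performance is COP_R = T_C/(T_H − T_C) = 254.00/(306.15 − 254.00) = 4.87.

COP_R ≈ 4.87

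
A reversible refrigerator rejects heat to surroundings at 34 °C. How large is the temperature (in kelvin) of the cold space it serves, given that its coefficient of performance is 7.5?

T_C ≈ 271 K

T_H = 34 °C → 34 + 273.15 = 307.15 K.
COP_R = T_C/(T_H − T_C) ⇒ T_C = T_H·COP_R/(1 + COP_R) = 307.15 × 7.5/(1 + 7.5) = 271 K.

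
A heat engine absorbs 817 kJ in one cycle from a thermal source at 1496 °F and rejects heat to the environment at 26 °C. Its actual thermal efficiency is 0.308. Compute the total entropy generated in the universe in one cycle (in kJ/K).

ΔS_univ ≈ 1.138 kJ/K

T_H = 1496 °F → (1496 − 32) × 5/9 = 813.33 °C = 1086.48 K.
T_C = 26 °C → 26 + 273.15 = 299.15 K.
W = η·Q_H = 0.308 × 817 = 251.6 kJ, so Q_C = Q_H − W = 565.4 kJ.
Entropy balance on the reservoirs: −Q_H/T_H = -0.7520 kJ/K, +Q_C/T_C = 1.890 kJ/K.
ΔS_univ = −Q_H/T_H + Q_C/T_C = 1.138 kJ/K (> 0, since η = 0.308 < η_Carnot = 0.725).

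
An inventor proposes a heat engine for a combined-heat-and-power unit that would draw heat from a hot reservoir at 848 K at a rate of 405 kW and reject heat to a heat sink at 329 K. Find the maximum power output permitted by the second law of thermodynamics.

Ẇ_max ≈ 248 kW

No engine can exceed the Carnot limit: η_max = 1 − T_C/T_H = 1 − 329.00/848.00 = 0.6120.
W_max = η_max · Q_H = 0.6120 × 405 = 248 kW.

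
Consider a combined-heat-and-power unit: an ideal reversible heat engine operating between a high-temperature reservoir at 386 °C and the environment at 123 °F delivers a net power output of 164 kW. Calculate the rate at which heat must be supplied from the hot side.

Q̇_H ≈ 322.3 kW

T_H = 386 °C → 386 + 273.15 = 659.15 K.
T_C = 123 °F → (123 − 32) × 5/9 = 50.56 °C = 323.71 K.
The Carnot efficiency is η = 1 − T_C/T_H = 1 − 323.71/659.15 = 0.5089.
Q_H = W/η = 164/0.5089 = 322.3 kW.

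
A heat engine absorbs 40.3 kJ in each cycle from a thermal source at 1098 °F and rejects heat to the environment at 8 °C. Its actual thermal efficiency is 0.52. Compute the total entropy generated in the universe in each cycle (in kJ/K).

ΔS_univ ≈ 0.0222 kJ/K

T_H = 1098 °F → (1098 − 32) × 5/9 = 592.22 °C = 865.37 K.
T_C = 8 °C → 8 + 273.15 = 281.15 K.
W = η·Q_H = 0.52 × 40.3 = 20.96 kJ, so Q_C = Q_H − W = 19.34 kJ.
Reservoir entropy changes: ΔS_H = −Q_H/T_H = −40.3/865.37 = -0.04657 kJ/K and ΔS_C = +Q_C/T_C = 19.34/281.15 = 0.06880 kJ/K.
ΔS_univ = −Q_H/T_H + Q_C/T_C = 0.0222 kJ/K (> 0, since η = 0.52 < η_Carnot = 0.675).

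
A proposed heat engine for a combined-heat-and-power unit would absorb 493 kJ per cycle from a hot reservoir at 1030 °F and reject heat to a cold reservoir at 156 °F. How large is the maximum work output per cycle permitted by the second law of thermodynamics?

W_max ≈ 289 kJ

T_H = 1030 °F → (1030 − 32) × 5/9 = 554.44 °C = 827.59 K.
T_C = 156 °F → (156 − 32) × 5/9 = 68.89 °C = 342.04 K.
The second-law ceiling is the Carnot efficiency, η_max = 1 − T_C/T_H = 1 − 342.04/827.59 = 0.5867.
W_max = η_max · Q_H = 0.5867 × 493 = 289 kJ.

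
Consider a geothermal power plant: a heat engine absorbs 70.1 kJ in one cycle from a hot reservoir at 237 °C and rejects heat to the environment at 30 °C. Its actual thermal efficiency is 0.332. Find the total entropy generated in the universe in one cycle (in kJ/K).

ΔS_univ ≈ 0.0171 kJ/K

T_H = 237 °C → 237 + 273.15 = 510.15 K.
T_C = 30 °C → 30 + 273.15 = 303.15 K.
W = η·Q_H = 0.332 × 70.1 = 23.27 kJ, so Q_C = Q_H − W = 46.83 kJ.
Reservoir entropy changes: ΔS_H = −Q_H/T_H = −70.1/510.15 = -0.1374 kJ/K and ΔS_C = +Q_C/T_C = 46.83/303.15 = 0.1545 kJ/K.
ΔS_univ = −Q_H/T_H + Q_C/T_C = 0.0171 kJ/K (> 0, since η = 0.332 < η_Carnot = 0.406).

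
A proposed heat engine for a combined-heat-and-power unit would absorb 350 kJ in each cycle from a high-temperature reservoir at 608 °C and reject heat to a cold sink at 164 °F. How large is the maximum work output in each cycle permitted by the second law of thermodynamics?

W_max ≈ 212 kJ

T_H = 608 °C → 608 + 273.15 = 881.15 K.
T_C = 164 °F → (164 − 32) × 5/9 = 73.33 °C = 346.48 K.
By the Carnot theorem, η_max = 1 − T_C/T_H = 1 − 346.48/881.15 = 0.6068.
W_max = η_max · Q_H = 0.6068 × 350 = 212 kJ.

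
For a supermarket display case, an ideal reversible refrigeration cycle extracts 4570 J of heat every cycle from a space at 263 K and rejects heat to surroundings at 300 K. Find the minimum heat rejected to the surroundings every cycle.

Q_H ≈ 5210 J

For a reversible cycle Q_H/Q_C = T_H/T_C, so Q_H = Q_C·T_H/T_C = 4570 × 300.00/263.00 = 5210 J.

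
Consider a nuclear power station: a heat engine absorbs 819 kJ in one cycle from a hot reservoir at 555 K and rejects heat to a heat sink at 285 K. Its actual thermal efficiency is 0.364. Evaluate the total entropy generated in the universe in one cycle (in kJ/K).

ΔS_univ ≈ 0.352 kJ/K

W = η·Q_H = 0.364 × 819 = 298.1 kJ, so Q_C = Q_H − W = 520.9 kJ.
Entropy balance on the reservoirs: −Q_H/T_H = -1.476 kJ/K, +Q_C/T_C = 1.828 kJ/K.
ΔS_univ = −Q_H/T_H + Q_C/T_C = 0.352 kJ/K (> 0, since η = 0.364 < η_Carnot = 0.486).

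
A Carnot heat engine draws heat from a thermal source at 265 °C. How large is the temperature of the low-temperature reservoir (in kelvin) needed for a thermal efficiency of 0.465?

T_C ≈ 288 K

T_H = 265 °C → 265 + 273.15 = 538.15 K.
From η = 1 − T_C/T_H, T_C = T_H·(1 − η) = 538.15 × (1 − 0.465) = 288 K.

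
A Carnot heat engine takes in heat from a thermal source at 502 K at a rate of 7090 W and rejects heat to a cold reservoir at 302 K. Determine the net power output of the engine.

Ẇ ≈ 2825 W

For a reversible engine, η = 1 − T_C/T_H = 1 − 302.00/502.00 = 0.3984.
W = η·Q_H = 0.3984 × 7090 = 2825 W.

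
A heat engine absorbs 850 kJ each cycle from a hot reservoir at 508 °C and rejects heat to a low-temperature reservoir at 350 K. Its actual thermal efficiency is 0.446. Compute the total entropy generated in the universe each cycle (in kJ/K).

ΔS_univ ≈ 0.257 kJ/K

T_H = 508 °C → 508 + 273.15 = 781.15 K.
W = η·Q_H = 0.446 × 850 = 379.1 kJ, so Q_C = Q_H − W = 470.9 kJ.
Reservoir entropy changes: ΔS_H = −Q_H/T_H = −850/781.15 = -1.088 kJ/K and ΔS_C = +Q_C/T_C = 470.9/350.00 = 1.345 kJ/K.
ΔS_univ = −Q_H/T_H + Q_C/T_C = 0.257 kJ/K (> 0, since η = 0.446 < η_Carnot = 0.552).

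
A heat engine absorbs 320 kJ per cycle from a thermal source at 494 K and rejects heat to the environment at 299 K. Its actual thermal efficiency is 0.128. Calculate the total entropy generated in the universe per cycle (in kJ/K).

ΔS_univ ≈ 0.285 kJ/K

W = η·Q_H = 0.128 × 320 = 40.96 kJ, so Q_C = Q_H − W = 279.0 kJ.
Entropy balance on the reservoirs: −Q_H/T_H = -0.6478 kJ/K, +Q_C/T_C = 0.9332 kJ/K.
ΔS_univ = −Q_H/T_H + Q_C/T_C = 0.285 kJ/K (> 0, since η = 0.128 < η_Carnot = 0.395).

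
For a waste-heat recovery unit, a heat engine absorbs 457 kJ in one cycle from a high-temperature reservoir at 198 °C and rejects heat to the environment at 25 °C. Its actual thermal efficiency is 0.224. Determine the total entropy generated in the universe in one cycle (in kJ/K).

ΔS_univ ≈ 0.219 kJ/K

T_H = 198 °C → 198 + 273.15 = 471.15 K.
T_C = 25 °C → 25 + 273.15 = 298.15 K.
W = η·Q_H = 0.224 × 457 = 102.4 kJ, so Q_C = Q_H − W = 354.6 kJ.
Reservoir entropy changes: ΔS_H = −Q_H/T_H = −457/471.15 = -0.9700 kJ/K and ΔS_C = +Q_C/T_C = 354.6/298.15 = 1.189 kJ/K.
ΔS_univ = −Q_H/T_H + Q_C/T_C = 0.219 kJ/K (> 0, since η = 0.224 < η_Carnot = 0.367).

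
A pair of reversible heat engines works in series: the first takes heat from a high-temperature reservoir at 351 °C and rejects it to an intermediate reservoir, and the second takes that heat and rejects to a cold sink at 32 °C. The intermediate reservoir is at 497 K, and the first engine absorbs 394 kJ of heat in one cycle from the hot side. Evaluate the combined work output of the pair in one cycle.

W_total ≈ 201 kJ

T_H = 351 °C → 351 + 273.15 = 624.15 K.
T_C = 32 °C → 32 + 273.15 = 305.15 K.
Two reversible stages in series are equivalent to a single Carnot engine between T_H and T_C, so η_total = 1 − T_C/T_H = 1 − 305.15/624.15 = 0.5111.
W_total = η_total · Q_H = 0.5111 × 394 = 201 kJ.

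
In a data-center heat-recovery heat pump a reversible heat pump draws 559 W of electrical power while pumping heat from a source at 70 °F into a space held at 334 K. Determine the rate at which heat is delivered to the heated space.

T_C = 70 °F → (70 − 32) × 5/9 = 21.11 °C = 294.26 K.
COP_HP = T_H/(T_H − T_C) = 334.00/39.74 = 8.4049.
Q_H = COP_HP · W = 8.4049 × 559 = 4698 W.

Q̇_H ≈ 4698 W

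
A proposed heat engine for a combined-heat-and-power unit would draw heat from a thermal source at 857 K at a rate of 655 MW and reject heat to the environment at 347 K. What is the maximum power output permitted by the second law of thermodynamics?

The second-law ceiling is the Carnot efficiency, η_max = 1 − T_C/T_H = 1 − 347.00/857.00 = 0.5951.
W_max = η_max · Q_H = 0.5951 × 655 = 389.8 MW.

Ẇ_max ≈ 389.8 MW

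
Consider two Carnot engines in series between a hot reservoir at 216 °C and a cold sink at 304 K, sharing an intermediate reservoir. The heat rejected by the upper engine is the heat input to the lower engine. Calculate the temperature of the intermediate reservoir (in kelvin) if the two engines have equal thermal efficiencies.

T_H = 216 °C → 216 + 273.15 = 489.15 K.
Equal efficiencies require 1 − T_m/T_H = 1 − T_C/T_m, i.e. T_m/T_H = T_C/T_m, so T_m = √(T_H·T_C) = √(489.15 × 304.00) = 386 K.

T_m ≈ 386 K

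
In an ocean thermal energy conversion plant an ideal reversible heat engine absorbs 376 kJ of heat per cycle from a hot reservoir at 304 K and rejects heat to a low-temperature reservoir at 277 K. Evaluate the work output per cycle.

Since the cycle is reversible, η = 1 − T_C/T_H = 1 − 277.00/304.00 = 0.0888.
W = η·Q_H = 0.0888 × 376 = 33.39 kJ.

W ≈ 33.39 kJ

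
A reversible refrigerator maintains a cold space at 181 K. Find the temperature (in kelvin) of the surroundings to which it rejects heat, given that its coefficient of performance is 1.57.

T_H ≈ 296.3 K

COP_R = T_C/(T_H − T_C) ⇒ T_H = T_C·(1 + 1/COP_R) = 181.00 × (1 + 1/1.57) = 296.3 K.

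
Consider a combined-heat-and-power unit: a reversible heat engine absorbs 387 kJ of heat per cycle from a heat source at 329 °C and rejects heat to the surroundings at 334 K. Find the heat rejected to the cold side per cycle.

T_H = 329 °C → 329 + 273.15 = 602.15 K.
η_rev = 1 − T_C/T_H = 1 − 334.00/602.15 = 0.4453.
For a reversible cycle Q_C/Q_H = T_C/T_H, so Q_C = 387 × 334.00/602.15 = 215 kJ.

Q_C ≈ 215 kJ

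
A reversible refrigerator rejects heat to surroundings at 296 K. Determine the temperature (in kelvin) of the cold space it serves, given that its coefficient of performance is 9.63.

T_C ≈ 268 K

COP_R = T_C/(T_H − T_C) ⇒ T_C = T_H·COP_R/(1 + COP_R) = 296.00 × 9.63/(1 + 9.63) = 268 K.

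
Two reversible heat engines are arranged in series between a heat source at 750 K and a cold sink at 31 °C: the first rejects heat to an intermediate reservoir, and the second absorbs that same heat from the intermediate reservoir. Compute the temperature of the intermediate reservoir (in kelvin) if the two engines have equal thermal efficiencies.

T_m ≈ 478 K

T_C = 31 °C → 31 + 273.15 = 304.15 K.
Equal efficiencies require 1 − T_m/T_H = 1 − T_C/T_m, i.e. T_m/T_H = T_C/T_m, so T_m = √(T_H·T_C) = √(750.00 × 304.15) = 478 K.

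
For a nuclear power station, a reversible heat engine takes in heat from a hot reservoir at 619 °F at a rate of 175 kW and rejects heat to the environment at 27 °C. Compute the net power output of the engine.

T_H = 619 °F → (619 − 32) × 5/9 = 326.11 °C = 599.26 K.
T_C = 27 °C → 27 + 273.15 = 300.15 K.
The Carnot efficiency is η = 1 − T_C/T_H = 1 − 300.15/599.26 = 0.4991.
W = η·Q_H = 0.4991 × 175 = 87.35 kW.

Ẇ ≈ 87.35 kW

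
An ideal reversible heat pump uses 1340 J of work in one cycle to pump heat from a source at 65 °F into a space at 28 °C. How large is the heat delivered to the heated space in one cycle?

Q_H ≈ 41700 J

T_H = 28 °C → 28 + 273.15 = 301.15 K.
T_C = 65 °F → (65 − 32) × 5/9 = 18.33 °C = 291.48 K.
The Carnot heat-pump COP is COP_HP = T_H/(T_H − T_C) = 301.15/9.67 = 31.1534.
Q_H = COP_HP · W = 31.1534 × 1340 = 41700 J.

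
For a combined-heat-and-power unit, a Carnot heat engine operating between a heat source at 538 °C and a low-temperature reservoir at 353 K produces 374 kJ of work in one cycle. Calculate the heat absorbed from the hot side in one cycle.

T_H = 538 °C → 538 + 273.15 = 811.15 K.
Carnot efficiency: η = 1 − T_C/T_H = 1 − 353.00/811.15 = 0.5648.
Q_H = W/η = 374/0.5648 = 662.2 kJ.

Q_H ≈ 662.2 kJ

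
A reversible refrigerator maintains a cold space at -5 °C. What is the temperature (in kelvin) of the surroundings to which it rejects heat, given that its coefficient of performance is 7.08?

T_H ≈ 306.0 K

T_C = -5 °C → -5 + 273.15 = 268.15 K.
COP_R = T_C/(T_H − T_C) ⇒ T_H = T_C·(1 + 1/COP_R) = 268.15 × (1 + 1/7.08) = 306.0 K.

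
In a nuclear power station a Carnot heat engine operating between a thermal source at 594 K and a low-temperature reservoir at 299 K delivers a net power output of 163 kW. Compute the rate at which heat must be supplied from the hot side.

Q̇_H ≈ 328 kW

η_rev = 1 − T_C/T_H = 1 − 299.00/594.00 = 0.4966.
Q_H = W/η = 163/0.4966 = 328 kW.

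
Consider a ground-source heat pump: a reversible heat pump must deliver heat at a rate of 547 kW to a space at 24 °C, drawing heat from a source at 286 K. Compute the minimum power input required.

T_H = 24 °C → 24 + 273.15 = 297.15 K.
Reversible heating COP: COP_HP = T_H/(T_H − T_C) = 297.15/11.15 = 26.6502.
W = Q_H/COP_HP = 547/26.6502 = 20.5 kW.

Ẇ_in ≈ 20.5 kW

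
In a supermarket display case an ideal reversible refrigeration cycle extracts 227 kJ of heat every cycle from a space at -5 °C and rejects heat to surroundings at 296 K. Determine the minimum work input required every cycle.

T_C = -5 °C → -5 + 273.15 = 268.15 K.
COP_R = T_C/(T_H − T_C) = 268.15/27.85 = 9.6284.
W = Q_C/COP_R = 227/9.6284 = 23.58 kJ.

W_in ≈ 23.58 kJ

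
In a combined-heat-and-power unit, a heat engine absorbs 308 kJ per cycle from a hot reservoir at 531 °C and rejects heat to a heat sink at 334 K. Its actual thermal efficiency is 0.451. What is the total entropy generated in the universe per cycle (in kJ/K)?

T_H = 531 °C → 531 + 273.15 = 804.15 K.
W = η·Q_H = 0.451 × 308 = 138.9 kJ, so Q_C = Q_H − W = 169.1 kJ.
Entropy balance on the reservoirs: −Q_H/T_H = -0.3830 kJ/K, +Q_C/T_C = 0.5063 kJ/K.
ΔS_univ = −Q_H/T_H + Q_C/T_C = 0.123 kJ/K (> 0, since η = 0.451 < η_Carnot = 0.585).

ΔS_univ ≈ 0.123 kJ/K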